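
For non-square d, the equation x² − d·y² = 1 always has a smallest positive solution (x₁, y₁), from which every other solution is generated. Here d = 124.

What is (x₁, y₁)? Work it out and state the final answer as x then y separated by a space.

4620799 414960

[11; 7,2,1,1,1,…,2,7,22] for √124; ℓ=16 ⇒ convergent index 15
step 0: (11, 1)  from 11·(1,0) + (0,1)
step 1: (78, 7)  from 7·(11,1) + (1,0)
…
step 3: (245, 22)  from 1·(167,15) + (78,7)
step 4: (412, 37)  from 1·(245,22) + (167,15)
step 5: (657, 59)  from 1·(412,37) + (245,22)
step 6: (2383, 214)  from 3·(657,59) + (412,37)
step 7: (3040, 273)  from 1·(2383,214) + (657,59)
step 8: (14543, 1306)  from 4·(3040,273) + (2383,214)
…
step 12: (152167, 13665)  from 1·(84875,7622) + (67292,6043)
step 13: (237042, 21287)  from 1·(152167,13665) + (84875,7622)
step 14: (626251, 56239)  from 2·(237042,21287) + (152167,13665)
step 15: (4620799, 414960)  from 7·(626251,56239) + (237042,21287)
fundamental: x₁=4620799, y₁=414960  (since 21351783398401 − 124·172191801600 = 1)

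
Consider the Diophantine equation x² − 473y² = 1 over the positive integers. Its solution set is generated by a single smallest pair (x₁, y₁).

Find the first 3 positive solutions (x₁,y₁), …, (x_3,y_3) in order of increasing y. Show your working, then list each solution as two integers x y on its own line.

√473 → a₀=21, period (1,2,1,42); ℓ=4 even so k=3
step 0: (21, 1)  from 21·(1,0) + (0,1)
step 1: (22, 1)  from 1·(21,1) + (1,0)
step 2: (65, 3)  from 2·(22,1) + (21,1)
step 3: (87, 4)  from 1·(65,3) + (22,1)
fundamental: x₁=87, y₁=4  (since 7569 − 473·16 = 1)
k=2:  x_2 = 87·87+473·4·4 = 15137,  y_2 = 87·4+4·87 = 696
k=3:  x_3 = 87·15137+473·4·696 = 2633751,  y_3 = 87·696+4·15137 = 121100

87 4
15137 696
2633751 121100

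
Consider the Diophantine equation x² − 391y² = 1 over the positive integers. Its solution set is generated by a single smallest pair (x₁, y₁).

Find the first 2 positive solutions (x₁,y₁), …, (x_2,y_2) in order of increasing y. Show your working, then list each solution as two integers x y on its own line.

7338680 371133
107712448284799 5447252648880

√391 → a₀=19, period (1,3,2,2,1,…,3,1,38); ℓ=16 even so k=15
a_0=19:  p_0=19·1+0=19,  q_0=19·0+1=1
a_1=1:  p_1=1·19+1=20,  q_1=1·1+0=1
a_2=3:  p_2=3·20+19=79,  q_2=3·1+1=4
…
a_5=1:  p_5=1·435+178=613,  q_5=1·22+9=31
a_6=1:  p_6=1·613+435=1048,  q_6=1·31+22=53
…
a_8=19:  p_8=19·2709+1048=52519,  q_8=19·137+53=2656
a_9=2:  p_9=2·52519+2709=107747,  q_9=2·2656+137=5449
a_10=1:  p_10=1·107747+52519=160266,  q_10=1·5449+2656=8105
a_11=1:  p_11=1·160266+107747=268013,  q_11=1·8105+5449=13554
a_12=2:  p_12=2·268013+160266=696292,  q_12=2·13554+8105=35213
a_13=2:  p_13=2·696292+268013=1660597,  q_13=2·35213+13554=83980
a_14=3:  p_14=3·1660597+696292=5678083,  q_14=3·83980+35213=287153
a_15=1:  p_15=1·5678083+1660597=7338680,  q_15=1·287153+83980=371133
→ (7338680, 371133).  Check: 7338680²=53856224142400, 391·371133²=53856224142399, difference 1.
n=2: (7338680,371133)∘(7338680,371133) = (7338680·7338680+391·371133·371133, 7338680·371133+371133·7338680) = (107712448284799,5447252648880)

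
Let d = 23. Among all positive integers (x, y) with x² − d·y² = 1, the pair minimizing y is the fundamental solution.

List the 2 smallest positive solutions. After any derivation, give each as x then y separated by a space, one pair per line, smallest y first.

24 5
1151 240

√23 = [4; 1,3,1,8, …], period ℓ=4 (even) → k=3
k=0  a_k=4  p_k/q_k = 4/1
k=1  a_k=1  p_k/q_k = 5/1
k=2  a_k=3  p_k/q_k = 19/4
k=3  a_k=1  p_k/q_k = 24/5
(x₁, y₁) = (24, 5);  24² − 23·5² = 1 ✓
n=2: (24,5)∘(24,5) = (24·24+23·5·5, 24·5+5·24) = (1151,240)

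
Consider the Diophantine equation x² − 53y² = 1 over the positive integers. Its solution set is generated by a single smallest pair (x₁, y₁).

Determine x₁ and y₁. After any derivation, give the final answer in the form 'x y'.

66249 9100

√53 = [7; 3,1,1,3,14, …], period ℓ=5 (odd) → k=9
a_0=7:  p_0=7·1+0=7,  q_0=7·0+1=1
…
a_3=1:  p_3=1·29+22=51,  q_3=1·4+3=7
a_4=3:  p_4=3·51+29=182,  q_4=3·7+4=25
a_5=14:  p_5=14·182+51=2599,  q_5=14·25+7=357
a_6=3:  p_6=3·2599+182=7979,  q_6=3·357+25=1096
a_7=1:  p_7=1·7979+2599=10578,  q_7=1·1096+357=1453
a_8=1:  p_8=1·10578+7979=18557,  q_8=1·1453+1096=2549
a_9=3:  p_9=3·18557+10578=66249,  q_9=3·2549+1453=9100
→ (66249, 9100).  Check: 66249²=4388930001, 53·9100²=4388930000, difference 1.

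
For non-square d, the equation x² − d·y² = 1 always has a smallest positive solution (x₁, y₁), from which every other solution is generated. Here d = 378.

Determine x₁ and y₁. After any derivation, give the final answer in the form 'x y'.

8749 450

d=378: √d = [19; 2,3,1,4,1,3,2,38] (ℓ=8, even), read p_7/q_7
k=0  a_k=19  p_k/q_k = 19/1
k=1  a_k=2  p_k/q_k = 39/2
k=2  a_k=3  p_k/q_k = 136/7
k=3  a_k=1  p_k/q_k = 175/9
…
k=6  a_k=3  p_k/q_k = 3869/199
k=7  a_k=2  p_k/q_k = 8749/450
(x₁, y₁) = (8749, 450);  8749² − 378·450² = 1 ✓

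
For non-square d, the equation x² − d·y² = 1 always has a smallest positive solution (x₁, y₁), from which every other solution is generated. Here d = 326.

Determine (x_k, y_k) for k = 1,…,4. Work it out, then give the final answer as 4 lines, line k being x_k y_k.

325 18
211249 11700
137311525 7604982
89252280001 4943226600

d=326: √d = [18; 18,36] (ℓ=2, even), read p_1/q_1
a_0=18:  p_0=18·1+0=18,  q_0=18·0+1=1
a_1=18:  p_1=18·18+1=325,  q_1=18·1+0=18
(x₁, y₁) = (325, 18);  325² − 326·18² = 1 ✓
n=2: (325,18)∘(325,18) = (325·325+326·18·18, 325·18+18·325) = (211249,11700)
n=3: (211249,11700)∘(325,18) = (325·211249+326·18·11700, 325·11700+18·211249) = (137311525,7604982)
n=4: (137311525,7604982)∘(325,18) = (325·137311525+326·18·7604982, 325·7604982+18·137311525) = (89252280001,4943226600)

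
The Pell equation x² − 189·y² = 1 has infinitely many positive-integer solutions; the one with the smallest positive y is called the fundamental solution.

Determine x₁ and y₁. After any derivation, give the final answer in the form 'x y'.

55 4

√189 → a₀=13, period (1,2,1,26); ℓ=4 even so k=3
i=0: a=13 ⇒ p=13, q=1
i=1: a=1 ⇒ p=14, q=1
i=2: a=2 ⇒ p=41, q=3
i=3: a=1 ⇒ p=55, q=4
fundamental: x₁=55, y₁=4  (since 3025 − 189·16 = 1)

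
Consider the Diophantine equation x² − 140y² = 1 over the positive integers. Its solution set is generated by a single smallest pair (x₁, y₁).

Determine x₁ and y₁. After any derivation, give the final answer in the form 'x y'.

√140 → a₀=11, period (1,4,1,22); ℓ=4 even so k=3
step 0: (11, 1)  from 11·(1,0) + (0,1)
…
step 2: (59, 5)  from 4·(12,1) + (11,1)
step 3: (71, 6)  from 1·(59,5) + (12,1)
(x₁, y₁) = (71, 6);  71² − 140·6² = 1 ✓

71 6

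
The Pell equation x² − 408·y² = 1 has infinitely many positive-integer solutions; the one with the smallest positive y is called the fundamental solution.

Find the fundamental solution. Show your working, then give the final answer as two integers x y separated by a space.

d=408: √d = [20; 5,40] (ℓ=2, even), read p_1/q_1
i=0: a=20 ⇒ p=20, q=1
i=1: a=5 ⇒ p=101, q=5
(x₁, y₁) = (101, 5);  101² − 408·5² = 1 ✓

101 5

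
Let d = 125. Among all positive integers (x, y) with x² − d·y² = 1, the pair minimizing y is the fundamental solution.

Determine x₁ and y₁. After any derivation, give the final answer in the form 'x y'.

[11; 5,1,1,5,22] for √125; ℓ=5 ⇒ convergent index 9
step 0: (11, 1)  from 11·(1,0) + (0,1)
step 1: (56, 5)  from 5·(11,1) + (1,0)
step 2: (67, 6)  from 1·(56,5) + (11,1)
step 3: (123, 11)  from 1·(67,6) + (56,5)
…
step 7: (91444, 8179)  from 1·(76317,6826) + (15127,1353)
step 8: (167761, 15005)  from 1·(91444,8179) + (76317,6826)
step 9: (930249, 83204)  from 5·(167761,15005) + (91444,8179)
fundamental: x₁=930249, y₁=83204  (since 865363202001 − 125·6922905616 = 1)

930249 83204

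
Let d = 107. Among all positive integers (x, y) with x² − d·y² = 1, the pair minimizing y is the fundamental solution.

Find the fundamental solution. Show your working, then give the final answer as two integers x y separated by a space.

962 93

√107 = [10; 2,1,9,1,2,20, …], period ℓ=6 (even) → k=5
i=0: a=10 ⇒ p=10, q=1
…
i=3: a=9 ⇒ p=300, q=29
i=4: a=1 ⇒ p=331, q=32
i=5: a=2 ⇒ p=962, q=93
→ (962, 93).  Check: 962²=925444, 107·93²=925443, difference 1.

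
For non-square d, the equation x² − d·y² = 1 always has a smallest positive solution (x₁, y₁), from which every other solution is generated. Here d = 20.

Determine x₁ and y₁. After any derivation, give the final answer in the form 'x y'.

d=20: √d = [4; 2,8] (ℓ=2, even), read p_1/q_1
k=0  a_k=4  p_k/q_k = 4/1
k=1  a_k=2  p_k/q_k = 9/2
→ (9, 2).  Check: 9²=81, 20·2²=80, difference 1.

9 2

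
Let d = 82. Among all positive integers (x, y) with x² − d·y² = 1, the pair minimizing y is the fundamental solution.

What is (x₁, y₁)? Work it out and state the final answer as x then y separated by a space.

163 18

√82 = [9; 18, …], period ℓ=1 (odd) → k=1
k=0  a_k=9  p_k/q_k = 9/1
k=1  a_k=18  p_k/q_k = 163/18
→ (163, 18).  Check: 163²=26569, 82·18²=26568, difference 1.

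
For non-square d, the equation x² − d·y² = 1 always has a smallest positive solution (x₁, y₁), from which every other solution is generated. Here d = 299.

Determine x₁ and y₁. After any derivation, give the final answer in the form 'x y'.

√299 → a₀=17, period (3,2,3,34); ℓ=4 even so k=3
k=0  a_k=17  p_k/q_k = 17/1
…
k=2  a_k=2  p_k/q_k = 121/7
k=3  a_k=3  p_k/q_k = 415/24
fundamental: x₁=415, y₁=24  (since 172225 − 299·576 = 1)

415 24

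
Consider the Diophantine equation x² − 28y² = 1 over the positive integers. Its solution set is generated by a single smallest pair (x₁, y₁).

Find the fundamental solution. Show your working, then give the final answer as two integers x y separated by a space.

127 24

√28 = [5; 3,2,3,10, …], period ℓ=4 (even) → k=3
k=0  a_k=5  p_k/q_k = 5/1
…
k=2  a_k=2  p_k/q_k = 37/7
k=3  a_k=3  p_k/q_k = 127/24
fundamental: x₁=127, y₁=24  (since 16129 − 28·576 = 1)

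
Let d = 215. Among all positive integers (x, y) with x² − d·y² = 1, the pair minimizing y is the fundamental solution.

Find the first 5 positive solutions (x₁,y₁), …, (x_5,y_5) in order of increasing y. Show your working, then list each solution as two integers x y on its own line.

√215 = [14; 1,1,1,28, …], period ℓ=4 (even) → k=3
a_0=14:  p_0=14·1+0=14,  q_0=14·0+1=1
a_1=1:  p_1=1·14+1=15,  q_1=1·1+0=1
a_2=1:  p_2=1·15+14=29,  q_2=1·1+1=2
a_3=1:  p_3=1·29+15=44,  q_3=1·2+1=3
fundamental: x₁=44, y₁=3  (since 1936 − 215·9 = 1)
(44+3√215)^2 = 3871 + 264√215
(44+3√215)^3 = 340604 + 23229√215
(44+3√215)^4 = 29969281 + 2043888√215
(44+3√215)^5 = 2636956124 + 179838915√215

44 3
3871 264
340604 23229
29969281 2043888
2636956124 179838915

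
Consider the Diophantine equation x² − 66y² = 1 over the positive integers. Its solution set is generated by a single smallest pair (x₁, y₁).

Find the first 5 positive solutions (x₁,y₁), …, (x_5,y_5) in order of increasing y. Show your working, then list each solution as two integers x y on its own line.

65 8
8449 1040
1098305 135192
142771201 17573920
18559157825 2284474408

√66 = [8; 8,16, …], period ℓ=2 (even) → k=1
k=0  a_k=8  p_k/q_k = 8/1
k=1  a_k=8  p_k/q_k = 65/8
fundamental: x₁=65, y₁=8  (since 4225 − 66·64 = 1)
n=2: (65,8)∘(65,8) = (65·65+66·8·8, 65·8+8·65) = (8449,1040)
n=3: (8449,1040)∘(65,8) = (65·8449+66·8·1040, 65·1040+8·8449) = (1098305,135192)
n=4: (1098305,135192)∘(65,8) = (65·1098305+66·8·135192, 65·135192+8·1098305) = (142771201,17573920)
n=5: (142771201,17573920)∘(65,8) = (65·142771201+66·8·17573920, 65·17573920+8·142771201) = (18559157825,2284474408)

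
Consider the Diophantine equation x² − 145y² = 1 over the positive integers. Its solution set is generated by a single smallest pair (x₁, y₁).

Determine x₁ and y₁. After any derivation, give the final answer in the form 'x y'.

289 24

√145 → a₀=12, period (24); ℓ=1 odd so k=1
a_0=12:  p_0=12·1+0=12,  q_0=12·0+1=1
a_1=24:  p_1=24·12+1=289,  q_1=24·1+0=24
(x₁, y₁) = (289, 24);  289² − 145·24² = 1 ✓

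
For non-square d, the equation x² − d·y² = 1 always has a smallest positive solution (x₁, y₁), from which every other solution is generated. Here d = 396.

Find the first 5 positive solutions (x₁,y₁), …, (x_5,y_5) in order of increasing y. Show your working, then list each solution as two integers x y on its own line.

d=396: √d = [19; 1,8,1,38] (ℓ=4, even), read p_3/q_3
a_0=19:  p_0=19·1+0=19,  q_0=19·0+1=1
…
a_2=8:  p_2=8·20+19=179,  q_2=8·1+1=9
a_3=1:  p_3=1·179+20=199,  q_3=1·9+1=10
(x₁, y₁) = (199, 10);  199² − 396·10² = 1 ✓
n=2: (199,10)∘(199,10) = (199·199+396·10·10, 199·10+10·199) = (79201,3980)
n=3: (79201,3980)∘(199,10) = (199·79201+396·10·3980, 199·3980+10·79201) = (31521799,1584030)
n=4: (31521799,1584030)∘(199,10) = (199·31521799+396·10·1584030, 199·1584030+10·31521799) = (12545596801,630439960)
n=5: (12545596801,630439960)∘(199,10) = (199·12545596801+396·10·630439960, 199·630439960+10·12545596801) = (4993116004999,250913520050)

199 10
79201 3980
31521799 1584030
12545596801 630439960
4993116004999 250913520050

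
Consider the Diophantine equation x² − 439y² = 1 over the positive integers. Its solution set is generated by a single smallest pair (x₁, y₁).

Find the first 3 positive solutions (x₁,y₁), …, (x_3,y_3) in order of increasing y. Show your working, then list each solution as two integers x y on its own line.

440 21
387199 18480
340734680 16262379

[20; 1,19,1,40] for √439; ℓ=4 ⇒ convergent index 3
a_0=20:  p_0=20·1+0=20,  q_0=20·0+1=1
…
a_2=19:  p_2=19·21+20=419,  q_2=19·1+1=20
a_3=1:  p_3=1·419+21=440,  q_3=1·20+1=21
(x₁, y₁) = (440, 21);  440² − 439·21² = 1 ✓
n=2: (440,21)∘(440,21) = (440·440+439·21·21, 440·21+21·440) = (387199,18480)
n=3: (387199,18480)∘(440,21) = (440·387199+439·21·18480, 440·18480+21·387199) = (340734680,16262379)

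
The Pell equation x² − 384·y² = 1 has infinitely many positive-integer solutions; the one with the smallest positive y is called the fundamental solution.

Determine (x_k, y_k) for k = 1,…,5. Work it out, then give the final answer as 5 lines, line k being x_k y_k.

√384 → a₀=19, period (1,1,2,9,2,1,1,38); ℓ=8 even so k=7
a_0=19:  p_0=19·1+0=19,  q_0=19·0+1=1
…
a_2=1:  p_2=1·20+19=39,  q_2=1·1+1=2
a_3=2:  p_3=2·39+20=98,  q_3=2·2+1=5
a_4=9:  p_4=9·98+39=921,  q_4=9·5+2=47
a_5=2:  p_5=2·921+98=1940,  q_5=2·47+5=99
a_6=1:  p_6=1·1940+921=2861,  q_6=1·99+47=146
a_7=1:  p_7=1·2861+1940=4801,  q_7=1·146+99=245
→ (4801, 245).  Check: 4801²=23049601, 384·245²=23049600, difference 1.
k=2:  x_2 = 4801·4801+384·245·245 = 46099201,  y_2 = 4801·245+245·4801 = 2352490
k=3:  x_3 = 4801·46099201+384·245·2352490 = 442644523201,  y_3 = 4801·2352490+245·46099201 = 22588608735
k=4:  x_4 = 4801·442644523201+384·245·22588608735 = 4250272665676801,  y_4 = 4801·22588608735+245·442644523201 = 216895818720980
k=5:  x_5 = 4801·4250272665676801+384·245·216895818720980 = 40811117693184120001,  y_5 = 4801·216895818720980+245·4250272665676801 = 2082633628770241225

4801 245
46099201 2352490
442644523201 22588608735
4250272665676801 216895818720980
40811117693184120001 2082633628770241225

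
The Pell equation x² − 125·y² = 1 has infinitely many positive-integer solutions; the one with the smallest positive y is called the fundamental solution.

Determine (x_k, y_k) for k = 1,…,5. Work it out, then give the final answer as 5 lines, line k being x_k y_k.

d=125: √d = [11; 5,1,1,5,22] (ℓ=5, odd), read p_9/q_9
step 0: (11, 1)  from 11·(1,0) + (0,1)
…
step 3: (123, 11)  from 1·(67,6) + (56,5)
…
step 5: (15127, 1353)  from 22·(682,61) + (123,11)
step 6: (76317, 6826)  from 5·(15127,1353) + (682,61)
…
step 8: (167761, 15005)  from 1·(91444,8179) + (76317,6826)
step 9: (930249, 83204)  from 5·(167761,15005) + (91444,8179)
(x₁, y₁) = (930249, 83204);  930249² − 125·83204² = 1 ✓
k=2:  x_2 = 930249·930249+125·83204·83204 = 1730726404001,  y_2 = 930249·83204+83204·930249 = 154800875592
k=3:  x_3 = 930249·1730726404001+125·83204·154800875592 = 3220013013190122249,  y_3 = 930249·154800875592+83204·1730726404001 = 288006719437081612
k=4:  x_4 = 930249·3220013013190122249+125·83204·288006719437081612 = 5990827771012465337616001,  y_4 = 930249·288006719437081612+83204·3220013013190122249 = 535835925499096664087184
k=5:  x_5 = 930249·5990827771012465337616001+125·83204·535835925499096664087184 = 11145923086309929722690704506249,  y_5 = 930249·535835925499096664087184+83204·5990827771012465337616001 = 996921667718930338621440576020

930249 83204
1730726404001 154800875592
3220013013190122249 288006719437081612
5990827771012465337616001 535835925499096664087184
11145923086309929722690704506249 996921667718930338621440576020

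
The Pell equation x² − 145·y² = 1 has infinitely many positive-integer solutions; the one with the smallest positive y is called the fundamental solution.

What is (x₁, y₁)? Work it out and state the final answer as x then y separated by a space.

289 24

√145 = [12; 24, …], period ℓ=1 (odd) → k=1
k=0  a_k=12  p_k/q_k = 12/1
k=1  a_k=24  p_k/q_k = 289/24
fundamental: x₁=289, y₁=24  (since 83521 − 145·576 = 1)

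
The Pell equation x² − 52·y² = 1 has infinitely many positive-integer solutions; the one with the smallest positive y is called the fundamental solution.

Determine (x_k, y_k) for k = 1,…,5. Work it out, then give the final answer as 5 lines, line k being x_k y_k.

d=52: √d = [7; 4,1,2,1,4,14] (ℓ=6, even), read p_5/q_5
a_0=7:  p_0=7·1+0=7,  q_0=7·0+1=1
…
a_2=1:  p_2=1·29+7=36,  q_2=1·4+1=5
…
a_4=1:  p_4=1·101+36=137,  q_4=1·14+5=19
a_5=4:  p_5=4·137+101=649,  q_5=4·19+14=90
→ (649, 90).  Check: 649²=421201, 52·90²=421200, difference 1.
k=2:  x_2 = 649·649+52·90·90 = 842401,  y_2 = 649·90+90·649 = 116820
k=3:  x_3 = 649·842401+52·90·116820 = 1093435849,  y_3 = 649·116820+90·842401 = 151632270
k=4:  x_4 = 649·1093435849+52·90·151632270 = 1419278889601,  y_4 = 649·151632270+90·1093435849 = 196818569640
k=5:  x_5 = 649·1419278889601+52·90·196818569640 = 1842222905266249,  y_5 = 649·196818569640+90·1419278889601 = 255470351760450

649 90
842401 116820
1093435849 151632270
1419278889601 196818569640
1842222905266249 255470351760450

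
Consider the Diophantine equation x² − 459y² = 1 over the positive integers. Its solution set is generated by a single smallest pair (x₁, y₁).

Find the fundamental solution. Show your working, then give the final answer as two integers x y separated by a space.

499850 23331

d=459: √d = [21; 2,2,1,4,21,4,1,2,2,42] (ℓ=10, even), read p_9/q_9
i=0: a=21 ⇒ p=21, q=1
i=1: a=2 ⇒ p=43, q=2
…
i=4: a=4 ⇒ p=707, q=33
i=5: a=21 ⇒ p=14997, q=700
i=6: a=4 ⇒ p=60695, q=2833
i=7: a=1 ⇒ p=75692, q=3533
i=8: a=2 ⇒ p=212079, q=9899
i=9: a=2 ⇒ p=499850, q=23331
(x₁, y₁) = (499850, 23331);  499850² − 459·23331² = 1 ✓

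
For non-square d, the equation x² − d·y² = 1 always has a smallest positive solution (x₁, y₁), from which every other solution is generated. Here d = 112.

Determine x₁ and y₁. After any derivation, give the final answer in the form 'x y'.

127 12

[10; 1,1,2,1,1,20] for √112; ℓ=6 ⇒ convergent index 5
i=0: a=10 ⇒ p=10, q=1
i=1: a=1 ⇒ p=11, q=1
i=2: a=1 ⇒ p=21, q=2
…
i=4: a=1 ⇒ p=74, q=7
i=5: a=1 ⇒ p=127, q=12
→ (127, 12).  Check: 127²=16129, 112·12²=16128, difference 1.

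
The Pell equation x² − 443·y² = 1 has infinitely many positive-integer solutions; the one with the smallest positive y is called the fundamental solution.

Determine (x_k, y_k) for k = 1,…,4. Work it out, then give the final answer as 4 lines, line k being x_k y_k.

442 21
390727 18564
345402226 16410555
305335177057 14506912056

√443 → a₀=21, period (21,42); ℓ=2 even so k=1
step 0: (21, 1)  from 21·(1,0) + (0,1)
step 1: (442, 21)  from 21·(21,1) + (1,0)
→ (442, 21).  Check: 442²=195364, 443·21²=195363, difference 1.
k=2:  x_2 = 442·442+443·21·21 = 390727,  y_2 = 442·21+21·442 = 18564
k=3:  x_3 = 442·390727+443·21·18564 = 345402226,  y_3 = 442·18564+21·390727 = 16410555
k=4:  x_4 = 442·345402226+443·21·16410555 = 305335177057,  y_4 = 442·16410555+21·345402226 = 14506912056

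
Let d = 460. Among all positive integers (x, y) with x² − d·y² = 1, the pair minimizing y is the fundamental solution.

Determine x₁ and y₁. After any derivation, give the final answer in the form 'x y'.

[21; 2,4,3,1,2,10,2,1,3,4,2,42] for √460; ℓ=12 ⇒ convergent index 11
step 0: (21, 1)  from 21·(1,0) + (0,1)
…
step 8: (72257, 3369)  from 1·(48922,2281) + (23335,1088)
step 9: (265693, 12388)  from 3·(72257,3369) + (48922,2281)
step 10: (1135029, 52921)  from 4·(265693,12388) + (72257,3369)
step 11: (2535751, 118230)  from 2·(1135029,52921) + (265693,12388)
(x₁, y₁) = (2535751, 118230);  2535751² − 460·118230² = 1 ✓

2535751 118230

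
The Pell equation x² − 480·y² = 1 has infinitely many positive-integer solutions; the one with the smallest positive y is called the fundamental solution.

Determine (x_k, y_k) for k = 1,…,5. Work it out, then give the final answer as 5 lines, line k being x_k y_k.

d=480: √d = [21; 1,9,1,42] (ℓ=4, even), read p_3/q_3
a_0=21:  p_0=21·1+0=21,  q_0=21·0+1=1
a_1=1:  p_1=1·21+1=22,  q_1=1·1+0=1
a_2=9:  p_2=9·22+21=219,  q_2=9·1+1=10
a_3=1:  p_3=1·219+22=241,  q_3=1·10+1=11
(x₁, y₁) = (241, 11);  241² − 480·11² = 1 ✓
k=2:  x_2 = 241·241+480·11·11 = 116161,  y_2 = 241·11+11·241 = 5302
k=3:  x_3 = 241·116161+480·11·5302 = 55989361,  y_3 = 241·5302+11·116161 = 2555553
k=4:  x_4 = 241·55989361+480·11·2555553 = 26986755841,  y_4 = 241·2555553+11·55989361 = 1231771244
k=5:  x_5 = 241·26986755841+480·11·1231771244 = 13007560326001,  y_5 = 241·1231771244+11·26986755841 = 593711184055

241 11
116161 5302
55989361 2555553
26986755841 1231771244
13007560326001 593711184055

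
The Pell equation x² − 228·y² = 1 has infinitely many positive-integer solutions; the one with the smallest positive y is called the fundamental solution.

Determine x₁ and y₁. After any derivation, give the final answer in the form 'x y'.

√228 → a₀=15, period (10,30); ℓ=2 even so k=1
step 0: (15, 1)  from 15·(1,0) + (0,1)
step 1: (151, 10)  from 10·(15,1) + (1,0)
→ (151, 10).  Check: 151²=22801, 228·10²=22800, difference 1.

151 10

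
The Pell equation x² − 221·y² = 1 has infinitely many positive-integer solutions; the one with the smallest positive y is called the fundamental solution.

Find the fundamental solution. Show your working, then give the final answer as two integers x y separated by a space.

[14; 1,6,2,6,1,28] for √221; ℓ=6 ⇒ convergent index 5
step 0: (14, 1)  from 14·(1,0) + (0,1)
step 1: (15, 1)  from 1·(14,1) + (1,0)
step 2: (104, 7)  from 6·(15,1) + (14,1)
step 3: (223, 15)  from 2·(104,7) + (15,1)
step 4: (1442, 97)  from 6·(223,15) + (104,7)
step 5: (1665, 112)  from 1·(1442,97) + (223,15)
→ (1665, 112).  Check: 1665²=2772225, 221·112²=2772224, difference 1.

1665 112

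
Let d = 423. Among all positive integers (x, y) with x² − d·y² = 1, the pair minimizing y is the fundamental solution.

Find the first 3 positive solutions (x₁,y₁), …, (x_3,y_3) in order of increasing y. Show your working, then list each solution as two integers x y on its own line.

4607 224
42448897 2063936
391124132351 19017106080

[20; 1,1,3,4,3,1,1,40] for √423; ℓ=8 ⇒ convergent index 7
k=0  a_k=20  p_k/q_k = 20/1
…
k=2  a_k=1  p_k/q_k = 41/2
…
k=4  a_k=4  p_k/q_k = 617/30
…
k=6  a_k=1  p_k/q_k = 2612/127
k=7  a_k=1  p_k/q_k = 4607/224
(x₁, y₁) = (4607, 224);  4607² − 423·224² = 1 ✓
(4607+224√423)^2 = 42448897 + 2063936√423
(4607+224√423)^3 = 391124132351 + 19017106080√423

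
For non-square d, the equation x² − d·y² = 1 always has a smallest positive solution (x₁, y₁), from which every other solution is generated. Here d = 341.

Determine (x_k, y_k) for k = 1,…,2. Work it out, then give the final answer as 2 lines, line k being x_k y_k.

[18; 2,6,1,8,2,…,6,2,36] for √341; ℓ=14 ⇒ convergent index 13
a_0=18:  p_0=18·1+0=18,  q_0=18·0+1=1
a_1=2:  p_1=2·18+1=37,  q_1=2·1+0=2
a_2=6:  p_2=6·37+18=240,  q_2=6·2+1=13
a_3=1:  p_3=1·240+37=277,  q_3=1·13+2=15
…
a_5=2:  p_5=2·2456+277=5189,  q_5=2·133+15=281
a_6=1:  p_6=1·5189+2456=7645,  q_6=1·281+133=414
…
a_9=2:  p_9=2·28124+20479=76727,  q_9=2·1523+1109=4155
…
a_11=1:  p_11=1·641940+76727=718667,  q_11=1·34763+4155=38918
a_12=6:  p_12=6·718667+641940=4953942,  q_12=6·38918+34763=268271
a_13=2:  p_13=2·4953942+718667=10626551,  q_13=2·268271+38918=575460
(x₁, y₁) = (10626551, 575460);  10626551² − 341·575460² = 1 ✓
(x_2, y_2) = (10626551·10626551 + 341·575460·575460, 10626551·575460 + 575460·10626551) = (225847172311201, 12230310076920)

10626551 575460
225847172311201 12230310076920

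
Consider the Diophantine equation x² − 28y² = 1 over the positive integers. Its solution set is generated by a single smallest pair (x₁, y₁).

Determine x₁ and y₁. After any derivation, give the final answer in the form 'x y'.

[5; 3,2,3,10] for √28; ℓ=4 ⇒ convergent index 3
k=0  a_k=5  p_k/q_k = 5/1
k=1  a_k=3  p_k/q_k = 16/3
k=2  a_k=2  p_k/q_k = 37/7
k=3  a_k=3  p_k/q_k = 127/24
→ (127, 24).  Check: 127²=16129, 28·24²=16128, difference 1.

127 24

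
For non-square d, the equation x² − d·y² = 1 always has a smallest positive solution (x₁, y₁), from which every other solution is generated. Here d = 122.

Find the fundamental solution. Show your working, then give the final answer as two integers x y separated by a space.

243 22

d=122: √d = [11; 22] (ℓ=1, odd), read p_1/q_1
k=0  a_k=11  p_k/q_k = 11/1
k=1  a_k=22  p_k/q_k = 243/22
fundamental: x₁=243, y₁=22  (since 59049 − 122·484 = 1)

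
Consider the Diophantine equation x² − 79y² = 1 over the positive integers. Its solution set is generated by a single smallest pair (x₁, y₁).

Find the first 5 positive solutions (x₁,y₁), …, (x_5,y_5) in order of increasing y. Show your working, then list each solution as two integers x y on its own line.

80 9
12799 1440
2047760 230391
327628801 36861120
52418560400 5897548809

√79 = [8; 1,7,1,16, …], period ℓ=4 (even) → k=3
k=0  a_k=8  p_k/q_k = 8/1
…
k=2  a_k=7  p_k/q_k = 71/8
k=3  a_k=1  p_k/q_k = 80/9
(x₁, y₁) = (80, 9);  80² − 79·9² = 1 ✓
(x_2, y_2) = (80·80 + 79·9·9, 80·9 + 9·80) = (12799, 1440)
(x_3, y_3) = (80·12799 + 79·9·1440, 80·1440 + 9·12799) = (2047760, 230391)
(x_4, y_4) = (80·2047760 + 79·9·230391, 80·230391 + 9·2047760) = (327628801, 36861120)
(x_5, y_5) = (80·327628801 + 79·9·36861120, 80·36861120 + 9·327628801) = (52418560400, 5897548809)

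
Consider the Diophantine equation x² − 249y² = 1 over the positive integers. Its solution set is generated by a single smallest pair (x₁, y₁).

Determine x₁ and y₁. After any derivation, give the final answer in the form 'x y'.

8553815 542076

d=249: √d = [15; 1,3,1,1,5,…,3,1,30] (ℓ=16, even), read p_15/q_15
i=0: a=15 ⇒ p=15, q=1
i=1: a=1 ⇒ p=16, q=1
i=2: a=3 ⇒ p=63, q=4
i=3: a=1 ⇒ p=79, q=5
i=4: a=1 ⇒ p=142, q=9
…
i=6: a=1 ⇒ p=931, q=59
i=7: a=3 ⇒ p=3582, q=227
…
i=9: a=3 ⇒ p=113835, q=7214
…
i=11: a=5 ⇒ p=866765, q=54929
…
i=13: a=1 ⇒ p=1884116, q=119401
i=14: a=3 ⇒ p=6669699, q=422675
i=15: a=1 ⇒ p=8553815, q=542076
→ (8553815, 542076).  Check: 8553815²=73167751054225, 249·542076²=73167751054224, difference 1.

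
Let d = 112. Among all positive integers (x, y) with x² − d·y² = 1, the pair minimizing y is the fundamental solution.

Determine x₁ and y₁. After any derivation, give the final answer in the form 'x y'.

[10; 1,1,2,1,1,20] for √112; ℓ=6 ⇒ convergent index 5
k=0  a_k=10  p_k/q_k = 10/1
…
k=3  a_k=2  p_k/q_k = 53/5
k=4  a_k=1  p_k/q_k = 74/7
k=5  a_k=1  p_k/q_k = 127/12
→ (127, 12).  Check: 127²=16129, 112·12²=16128, difference 1.

127 12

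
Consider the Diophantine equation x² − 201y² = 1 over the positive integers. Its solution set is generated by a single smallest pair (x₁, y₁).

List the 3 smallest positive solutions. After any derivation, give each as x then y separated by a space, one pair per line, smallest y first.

√201 → a₀=14, period (5,1,1,1,2,…,1,5,28); ℓ=14 even so k=13
k=0  a_k=14  p_k/q_k = 14/1
…
k=4  a_k=1  p_k/q_k = 241/17
…
k=9  a_k=2  p_k/q_k = 24768/1747
…
k=12  a_k=1  p_k/q_k = 91402/6447
k=13  a_k=5  p_k/q_k = 515095/36332
→ (515095, 36332).  Check: 515095²=265322859025, 201·36332²=265322859024, difference 1.
n=2: (515095,36332)∘(515095,36332) = (515095·515095+201·36332·36332, 515095·36332+36332·515095) = (530645718049,37428863080)
n=3: (530645718049,37428863080)∘(515095,36332) = (515095·530645718049+201·36332·37428863080, 515095·37428863080+36332·530645718049) = (546665912276384215,38558840456348868)

515095 36332
530645718049 37428863080
546665912276384215 38558840456348868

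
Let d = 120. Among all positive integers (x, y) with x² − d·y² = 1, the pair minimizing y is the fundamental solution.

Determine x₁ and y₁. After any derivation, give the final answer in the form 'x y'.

√120 → a₀=10, period (1,20); ℓ=2 even so k=1
a_0=10:  p_0=10·1+0=10,  q_0=10·0+1=1
a_1=1:  p_1=1·10+1=11,  q_1=1·1+0=1
fundamental: x₁=11, y₁=1  (since 121 − 120·1 = 1)

11 1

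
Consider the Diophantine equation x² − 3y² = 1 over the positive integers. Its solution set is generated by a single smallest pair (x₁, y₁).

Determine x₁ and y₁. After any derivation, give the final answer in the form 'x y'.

√3 → a₀=1, period (1,2); ℓ=2 even so k=1
step 0: (1, 1)  from 1·(1,0) + (0,1)
step 1: (2, 1)  from 1·(1,1) + (1,0)
→ (2, 1).  Check: 2²=4, 3·1²=3, difference 1.

2 1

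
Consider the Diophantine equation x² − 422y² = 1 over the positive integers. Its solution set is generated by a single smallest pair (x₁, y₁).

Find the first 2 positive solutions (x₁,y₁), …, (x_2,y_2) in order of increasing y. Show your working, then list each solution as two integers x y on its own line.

7022501 341850
98631040590001 4801283933700

d=422: √d = [20; 1,1,5,2,1,…,1,1,40] (ℓ=14, even), read p_13/q_13
i=0: a=20 ⇒ p=20, q=1
i=1: a=1 ⇒ p=21, q=1
…
i=4: a=2 ⇒ p=493, q=24
…
i=8: a=3 ⇒ p=163807, q=7974
…
i=11: a=5 ⇒ p=3211821, q=156349
i=12: a=1 ⇒ p=3810680, q=185501
i=13: a=1 ⇒ p=7022501, q=341850
(x₁, y₁) = (7022501, 341850);  7022501² − 422·341850² = 1 ✓
(x_2, y_2) = (7022501·7022501 + 422·341850·341850, 7022501·341850 + 341850·7022501) = (98631040590001, 4801283933700)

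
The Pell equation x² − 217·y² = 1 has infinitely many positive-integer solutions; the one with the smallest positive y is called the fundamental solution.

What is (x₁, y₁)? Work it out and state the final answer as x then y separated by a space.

[14; 1,2,1,2,1,…,2,1,28] for √217; ℓ=16 ⇒ convergent index 15
k=0  a_k=14  p_k/q_k = 14/1
k=1  a_k=1  p_k/q_k = 15/1
k=2  a_k=2  p_k/q_k = 44/3
k=3  a_k=1  p_k/q_k = 59/4
k=4  a_k=2  p_k/q_k = 162/11
k=5  a_k=1  p_k/q_k = 221/15
…
k=8  a_k=4  p_k/q_k = 15055/1022
…
k=10  a_k=1  p_k/q_k = 154218/10469
k=11  a_k=1  p_k/q_k = 293381/19916
k=12  a_k=2  p_k/q_k = 740980/50301
k=13  a_k=1  p_k/q_k = 1034361/70217
k=14  a_k=2  p_k/q_k = 2809702/190735
k=15  a_k=1  p_k/q_k = 3844063/260952
(x₁, y₁) = (3844063, 260952);  3844063² − 217·260952² = 1 ✓

3844063 260952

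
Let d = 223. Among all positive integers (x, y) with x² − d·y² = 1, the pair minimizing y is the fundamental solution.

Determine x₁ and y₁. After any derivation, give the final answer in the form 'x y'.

√223 = [14; 1,13,1,28, …], period ℓ=4 (even) → k=3
k=0  a_k=14  p_k/q_k = 14/1
…
k=2  a_k=13  p_k/q_k = 209/14
k=3  a_k=1  p_k/q_k = 224/15
→ (224, 15).  Check: 224²=50176, 223·15²=50175, difference 1.

224 15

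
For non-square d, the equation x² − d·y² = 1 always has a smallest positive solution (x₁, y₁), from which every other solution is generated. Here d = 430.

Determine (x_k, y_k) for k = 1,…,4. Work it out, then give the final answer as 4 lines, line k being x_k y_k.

2862251 138030
16384961574001 790153011060
93795745300289010251 4523232492118854090
536933931562978654798296001 25893253447598574322902120

√430 → a₀=20, period (1,2,1,3,1,…,2,1,40); ℓ=14 even so k=13
step 0: (20, 1)  from 20·(1,0) + (0,1)
step 1: (21, 1)  from 1·(20,1) + (1,0)
step 2: (62, 3)  from 2·(21,1) + (20,1)
…
step 4: (311, 15)  from 3·(83,4) + (62,3)
step 5: (394, 19)  from 1·(311,15) + (83,4)
step 6: (2675, 129)  from 6·(394,19) + (311,15)
step 7: (21794, 1051)  from 8·(2675,129) + (394,19)
step 8: (133439, 6435)  from 6·(21794,1051) + (2675,129)
step 9: (155233, 7486)  from 1·(133439,6435) + (21794,1051)
step 10: (599138, 28893)  from 3·(155233,7486) + (133439,6435)
…
step 12: (2107880, 101651)  from 2·(754371,36379) + (599138,28893)
step 13: (2862251, 138030)  from 1·(2107880,101651) + (754371,36379)
→ (2862251, 138030).  Check: 2862251²=8192480787001, 430·138030²=8192480787000, difference 1.
n=2: (2862251,138030)∘(2862251,138030) = (2862251·2862251+430·138030·138030, 2862251·138030+138030·2862251) = (16384961574001,790153011060)
n=3: (16384961574001,790153011060)∘(2862251,138030) = (2862251·16384961574001+430·138030·790153011060, 2862251·790153011060+138030·16384961574001) = (93795745300289010251,4523232492118854090)
n=4: (93795745300289010251,4523232492118854090)∘(2862251,138030) = (2862251·93795745300289010251+430·138030·4523232492118854090, 2862251·4523232492118854090+138030·93795745300289010251) = (536933931562978654798296001,25893253447598574322902120)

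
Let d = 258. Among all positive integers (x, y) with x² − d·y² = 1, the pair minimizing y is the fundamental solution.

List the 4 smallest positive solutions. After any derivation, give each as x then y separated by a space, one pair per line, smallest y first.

257 16
132097 8224
67897601 4227120
34899234817 2172731456

[16; 16,32] for √258; ℓ=2 ⇒ convergent index 1
k=0  a_k=16  p_k/q_k = 16/1
k=1  a_k=16  p_k/q_k = 257/16
→ (257, 16).  Check: 257²=66049, 258·16²=66048, difference 1.
(257+16√258)^2 = 132097 + 8224√258
(257+16√258)^3 = 67897601 + 4227120√258
(257+16√258)^4 = 34899234817 + 2172731456√258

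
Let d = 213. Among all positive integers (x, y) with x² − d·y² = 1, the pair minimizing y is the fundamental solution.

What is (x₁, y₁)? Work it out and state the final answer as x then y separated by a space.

√213 = [14; 1,1,2,6,1,8,1,6,2,1,1,28, …], period ℓ=12 (even) → k=11
i=0: a=14 ⇒ p=14, q=1
…
i=2: a=1 ⇒ p=29, q=2
i=3: a=2 ⇒ p=73, q=5
i=4: a=6 ⇒ p=467, q=32
i=5: a=1 ⇒ p=540, q=37
i=6: a=8 ⇒ p=4787, q=328
…
i=8: a=6 ⇒ p=36749, q=2518
…
i=10: a=1 ⇒ p=115574, q=7919
i=11: a=1 ⇒ p=194399, q=13320
(x₁, y₁) = (194399, 13320);  194399² − 213·13320² = 1 ✓

194399 13320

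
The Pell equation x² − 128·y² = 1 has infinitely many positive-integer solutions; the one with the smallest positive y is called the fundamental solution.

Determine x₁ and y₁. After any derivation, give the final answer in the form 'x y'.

577 51

d=128: √d = [11; 3,5,3,22] (ℓ=4, even), read p_3/q_3
step 0: (11, 1)  from 11·(1,0) + (0,1)
step 1: (34, 3)  from 3·(11,1) + (1,0)
step 2: (181, 16)  from 5·(34,3) + (11,1)
step 3: (577, 51)  from 3·(181,16) + (34,3)
fundamental: x₁=577, y₁=51  (since 332929 − 128·2601 = 1)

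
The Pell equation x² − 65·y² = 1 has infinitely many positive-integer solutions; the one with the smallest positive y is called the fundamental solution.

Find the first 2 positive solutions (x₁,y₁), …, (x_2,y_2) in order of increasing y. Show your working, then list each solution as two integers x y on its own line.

129 16
33281 4128

√65 = [8; 16, …], period ℓ=1 (odd) → k=1
step 0: (8, 1)  from 8·(1,0) + (0,1)
step 1: (129, 16)  from 16·(8,1) + (1,0)
→ (129, 16).  Check: 129²=16641, 65·16²=16640, difference 1.
n=2: (129,16)∘(129,16) = (129·129+65·16·16, 129·16+16·129) = (33281,4128)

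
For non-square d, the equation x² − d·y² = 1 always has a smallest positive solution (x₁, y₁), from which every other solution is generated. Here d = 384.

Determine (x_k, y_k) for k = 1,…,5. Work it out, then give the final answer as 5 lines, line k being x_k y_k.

4801 245
46099201 2352490
442644523201 22588608735
4250272665676801 216895818720980
40811117693184120001 2082633628770241225

d=384: √d = [19; 1,1,2,9,2,1,1,38] (ℓ=8, even), read p_7/q_7
a_0=19:  p_0=19·1+0=19,  q_0=19·0+1=1
…
a_3=2:  p_3=2·39+20=98,  q_3=2·2+1=5
…
a_6=1:  p_6=1·1940+921=2861,  q_6=1·99+47=146
a_7=1:  p_7=1·2861+1940=4801,  q_7=1·146+99=245
(x₁, y₁) = (4801, 245);  4801² − 384·245² = 1 ✓
(4801+245√384)^2 = 46099201 + 2352490√384
(4801+245√384)^3 = 442644523201 + 22588608735√384
(4801+245√384)^4 = 4250272665676801 + 216895818720980√384
(4801+245√384)^5 = 40811117693184120001 + 2082633628770241225√384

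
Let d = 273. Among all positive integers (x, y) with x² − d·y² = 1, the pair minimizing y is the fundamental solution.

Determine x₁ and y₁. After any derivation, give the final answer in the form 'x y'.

727 44

d=273: √d = [16; 1,1,10,1,1,32] (ℓ=6, even), read p_5/q_5
step 0: (16, 1)  from 16·(1,0) + (0,1)
…
step 4: (380, 23)  from 1·(347,21) + (33,2)
step 5: (727, 44)  from 1·(380,23) + (347,21)
→ (727, 44).  Check: 727²=528529, 273·44²=528528, difference 1.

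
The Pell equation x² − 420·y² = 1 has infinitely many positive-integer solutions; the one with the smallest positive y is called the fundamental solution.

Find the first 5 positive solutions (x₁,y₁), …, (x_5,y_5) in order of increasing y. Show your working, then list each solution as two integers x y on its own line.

41 2
3361 164
275561 13446
22592641 1102408
1852321001 90384010

[20; 2,40] for √420; ℓ=2 ⇒ convergent index 1
k=0  a_k=20  p_k/q_k = 20/1
k=1  a_k=2  p_k/q_k = 41/2
(x₁, y₁) = (41, 2);  41² − 420·2² = 1 ✓
(41+2√420)^2 = 3361 + 164√420
(41+2√420)^3 = 275561 + 13446√420
(41+2√420)^4 = 22592641 + 1102408√420
(41+2√420)^5 = 1852321001 + 90384010√420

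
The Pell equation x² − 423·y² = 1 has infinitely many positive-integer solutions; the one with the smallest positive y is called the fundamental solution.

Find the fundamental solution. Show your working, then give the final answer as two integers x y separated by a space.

√423 → a₀=20, period (1,1,3,4,3,1,1,40); ℓ=8 even so k=7
k=0  a_k=20  p_k/q_k = 20/1
…
k=6  a_k=1  p_k/q_k = 2612/127
k=7  a_k=1  p_k/q_k = 4607/224
fundamental: x₁=4607, y₁=224  (since 21224449 − 423·50176 = 1)

4607 224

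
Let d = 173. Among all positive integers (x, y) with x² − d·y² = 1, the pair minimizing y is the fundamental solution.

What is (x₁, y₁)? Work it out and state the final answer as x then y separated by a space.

√173 = [13; 6,1,1,6,26, …], period ℓ=5 (odd) → k=9
i=0: a=13 ⇒ p=13, q=1
…
i=2: a=1 ⇒ p=92, q=7
i=3: a=1 ⇒ p=171, q=13
…
i=5: a=26 ⇒ p=29239, q=2223
i=6: a=6 ⇒ p=176552, q=13423
…
i=8: a=1 ⇒ p=382343, q=29069
i=9: a=6 ⇒ p=2499849, q=190060
(x₁, y₁) = (2499849, 190060);  2499849² − 173·190060² = 1 ✓

2499849 190060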